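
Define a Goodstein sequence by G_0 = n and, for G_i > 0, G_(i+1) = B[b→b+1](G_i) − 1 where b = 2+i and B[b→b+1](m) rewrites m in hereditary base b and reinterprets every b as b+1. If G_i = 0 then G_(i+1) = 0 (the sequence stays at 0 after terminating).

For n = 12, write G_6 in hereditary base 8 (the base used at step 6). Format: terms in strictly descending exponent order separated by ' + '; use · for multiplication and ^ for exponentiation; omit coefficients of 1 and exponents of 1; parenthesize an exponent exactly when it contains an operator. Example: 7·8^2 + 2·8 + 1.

8^(8 + 1) + 2·8^2 + 8 + 3

G_0 = 12. HB_2(12) = 2^(2 + 1) + 2^2. Bump = 108. G_1 = 107.
G_1 = 107. HB_3(107) = 3^(3 + 1) + 2·3^2 + 2·3 + 2. Bump = 1066. G_2 = 1065.
G_2 = 1065. HB_4(1065) = 4^(4 + 1) + 2·4^2 + 2·4 + 1. Bump = 15686. G_3 = 15685.
G_3 = 15685. HB_5(15685) = 5^(5 + 1) + 2·5^2 + 2·5. Bump = 280020. G_4 = 280019.
G_4 = 280019. HB_6(280019) = 6^(6 + 1) + 2·6^2 + 6 + 5. Bump = 5764911. G_5 = 5764910.
G_5 = 5764910. HB_7(5764910) = 7^(7 + 1) + 2·7^2 + 7 + 4. Bump = 134217868. G_6 = 134217867.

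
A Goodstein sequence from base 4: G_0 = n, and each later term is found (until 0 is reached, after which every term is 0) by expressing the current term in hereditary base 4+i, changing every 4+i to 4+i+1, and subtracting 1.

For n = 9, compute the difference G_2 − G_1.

step 0: 9 = 2·4 + 1; sub 5 for 4: 2·5 + 1; = 11; G_1 = 11−1 = 10
step 1: 10 = 2·5; sub 6 for 5: 2·6; = 12; G_2 = 12−1 = 11

1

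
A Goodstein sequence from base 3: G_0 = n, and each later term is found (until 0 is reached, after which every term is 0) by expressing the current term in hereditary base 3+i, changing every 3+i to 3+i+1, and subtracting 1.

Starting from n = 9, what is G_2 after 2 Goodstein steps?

17

base 3: 9 = 3^2; at 4: 4^2 = 16; next = 15
base 4: 15 = 3·4 + 3; at 5: 3·5 + 3 = 18; next = 17
base 5: 17 = 3·5 + 2; at 6: 3·6 + 2 = 20; next = 19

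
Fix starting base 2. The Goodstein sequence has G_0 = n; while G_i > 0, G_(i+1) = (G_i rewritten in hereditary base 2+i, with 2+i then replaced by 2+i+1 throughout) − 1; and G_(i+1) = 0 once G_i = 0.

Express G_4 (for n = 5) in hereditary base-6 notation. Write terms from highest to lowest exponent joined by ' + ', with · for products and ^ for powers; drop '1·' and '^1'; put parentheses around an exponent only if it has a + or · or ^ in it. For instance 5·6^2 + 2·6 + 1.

G_0=5  [base 2] 2^2 + 1  →[2↦3]→  3^3 + 1 = 28  −1 ⇒ G_1=27
G_1=27  [base 3] 3^3  →[3↦4]→  4^4 = 256  −1 ⇒ G_2=255
G_2=255  [base 4] 3·4^3 + 3·4^2 + 3·4 + 3  →[4↦5]→  3·5^3 + 3·5^2 + 3·5 + 3 = 468  −1 ⇒ G_3=467
G_3=467  [base 5] 3·5^3 + 3·5^2 + 3·5 + 2  →[5↦6]→  3·6^3 + 3·6^2 + 3·6 + 2 = 776  −1 ⇒ G_4=775

3·6^3 + 3·6^2 + 3·6 + 1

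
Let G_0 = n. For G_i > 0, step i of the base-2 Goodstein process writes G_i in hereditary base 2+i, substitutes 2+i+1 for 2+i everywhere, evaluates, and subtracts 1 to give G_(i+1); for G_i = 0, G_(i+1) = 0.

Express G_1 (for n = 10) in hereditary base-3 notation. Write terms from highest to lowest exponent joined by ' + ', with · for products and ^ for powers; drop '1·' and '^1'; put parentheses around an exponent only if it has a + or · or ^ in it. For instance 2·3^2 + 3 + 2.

3^(3 + 1) + 2

i=0: 10 = 2^(2 + 1) + 2 (b=2); 2→3: 3^(3 + 1) + 3 = 84; 84−1 = 83
i=1: 83 = 3^(3 + 1) + 2 (b=3); 3→4: 4^(4 + 1) + 2 = 1026; 1026−1 = 1025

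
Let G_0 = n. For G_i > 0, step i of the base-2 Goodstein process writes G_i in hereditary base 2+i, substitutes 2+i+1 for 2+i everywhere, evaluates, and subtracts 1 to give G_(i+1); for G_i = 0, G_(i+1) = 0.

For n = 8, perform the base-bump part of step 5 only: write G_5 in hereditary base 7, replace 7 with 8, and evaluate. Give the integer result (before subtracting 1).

8 —HB2→ 2^(2 + 1) —bump→ 3^(3 + 1) = 81 —(−1)→ 80
80 —HB3→ 2·3^3 + 2·3^2 + 2·3 + 2 —bump→ 2·4^4 + 2·4^2 + 2·4 + 2 = 554 —(−1)→ 553
553 —HB4→ 2·4^4 + 2·4^2 + 2·4 + 1 —bump→ 2·5^5 + 2·5^2 + 2·5 + 1 = 6311 —(−1)→ 6310
6310 —HB5→ 2·5^5 + 2·5^2 + 2·5 —bump→ 2·6^6 + 2·6^2 + 2·6 = 93396 —(−1)→ 93395
93395 —HB6→ 2·6^6 + 2·6^2 + 6 + 5 —bump→ 2·7^7 + 2·7^2 + 7 + 5 = 1647196 —(−1)→ 1647195
1647195 —HB7→ 2·7^7 + 2·7^2 + 7 + 4 —bump→ 2·8^8 + 2·8^2 + 8 + 4 = 33554572 —(−1)→ 33554571

33554572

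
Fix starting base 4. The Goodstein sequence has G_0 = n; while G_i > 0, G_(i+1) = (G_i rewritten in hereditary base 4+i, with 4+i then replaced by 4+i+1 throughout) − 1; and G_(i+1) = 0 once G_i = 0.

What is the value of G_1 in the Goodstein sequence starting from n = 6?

6

G_0 = 6. HB_4(6) = 4 + 2. Bump = 7. G_1 = 6.
G_1 = 6. HB_5(6) = 5 + 1. Bump = 7. G_2 = 6.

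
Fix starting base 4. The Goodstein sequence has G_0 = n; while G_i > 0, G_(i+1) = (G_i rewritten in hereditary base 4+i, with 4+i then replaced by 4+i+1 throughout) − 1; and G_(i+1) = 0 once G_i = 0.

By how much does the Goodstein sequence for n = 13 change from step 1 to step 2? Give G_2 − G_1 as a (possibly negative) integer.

2

G_0 = 13. HB_4(13) = 3·4 + 1. Bump = 16. G_1 = 15.
G_1 = 15. HB_5(15) = 3·5. Bump = 18. G_2 = 17.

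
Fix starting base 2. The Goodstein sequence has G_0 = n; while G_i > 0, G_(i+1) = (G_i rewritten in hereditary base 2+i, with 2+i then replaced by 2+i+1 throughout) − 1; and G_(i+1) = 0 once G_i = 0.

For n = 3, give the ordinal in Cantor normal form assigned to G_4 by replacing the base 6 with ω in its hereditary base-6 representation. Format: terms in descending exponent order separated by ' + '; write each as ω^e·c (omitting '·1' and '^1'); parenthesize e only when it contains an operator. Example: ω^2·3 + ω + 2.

3 —HB2→ 2 + 1 —bump→ 3 + 1 = 4 —(−1)→ 3
3 —HB3→ 3 —bump→ 4 = 4 —(−1)→ 3
3 —HB4→ 3 —bump→ 3 = 3 —(−1)→ 2
2 —HB5→ 2 —bump→ 2 = 2 —(−1)→ 1

1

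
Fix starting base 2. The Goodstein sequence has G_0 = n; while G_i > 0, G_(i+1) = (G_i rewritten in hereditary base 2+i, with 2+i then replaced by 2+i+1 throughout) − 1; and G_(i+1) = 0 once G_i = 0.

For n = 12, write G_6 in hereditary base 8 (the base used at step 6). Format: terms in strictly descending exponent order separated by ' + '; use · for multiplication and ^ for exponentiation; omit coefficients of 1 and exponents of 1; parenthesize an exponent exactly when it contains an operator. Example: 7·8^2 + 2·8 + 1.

G_0=12  [base 2] 2^(2 + 1) + 2^2  →[2↦3]→  3^(3 + 1) + 3^3 = 108  −1 ⇒ G_1=107
G_1=107  [base 3] 3^(3 + 1) + 2·3^2 + 2·3 + 2  →[3↦4]→  4^(4 + 1) + 2·4^2 + 2·4 + 2 = 1066  −1 ⇒ G_2=1065
G_2=1065  [base 4] 4^(4 + 1) + 2·4^2 + 2·4 + 1  →[4↦5]→  5^(5 + 1) + 2·5^2 + 2·5 + 1 = 15686  −1 ⇒ G_3=15685
G_3=15685  [base 5] 5^(5 + 1) + 2·5^2 + 2·5  →[5↦6]→  6^(6 + 1) + 2·6^2 + 2·6 = 280020  −1 ⇒ G_4=280019
G_4=280019  [base 6] 6^(6 + 1) + 2·6^2 + 6 + 5  →[6↦7]→  7^(7 + 1) + 2·7^2 + 7 + 5 = 5764911  −1 ⇒ G_5=5764910
G_5=5764910  [base 7] 7^(7 + 1) + 2·7^2 + 7 + 4  →[7↦8]→  8^(8 + 1) + 2·8^2 + 8 + 4 = 134217868  −1 ⇒ G_6=134217867
G_6=134217867  [base 8] 8^(8 + 1) + 2·8^2 + 8 + 3  →[8↦9]→  9^(9 + 1) + 2·9^2 + 9 + 3 = 3486784575  −1 ⇒ G_7=3486784574

8^(8 + 1) + 2·8^2 + 8 + 3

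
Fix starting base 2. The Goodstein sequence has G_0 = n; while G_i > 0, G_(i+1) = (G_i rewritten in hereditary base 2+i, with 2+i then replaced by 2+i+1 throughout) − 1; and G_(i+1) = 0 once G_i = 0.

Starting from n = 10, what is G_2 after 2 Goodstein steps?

1025

G_0 = 10. HB_2(10) = 2^(2 + 1) + 2. Bump = 84. G_1 = 83.
G_1 = 83. HB_3(83) = 3^(3 + 1) + 2. Bump = 1026. G_2 = 1025.
G_2 = 1025. HB_4(1025) = 4^(4 + 1) + 1. Bump = 15626. G_3 = 15625.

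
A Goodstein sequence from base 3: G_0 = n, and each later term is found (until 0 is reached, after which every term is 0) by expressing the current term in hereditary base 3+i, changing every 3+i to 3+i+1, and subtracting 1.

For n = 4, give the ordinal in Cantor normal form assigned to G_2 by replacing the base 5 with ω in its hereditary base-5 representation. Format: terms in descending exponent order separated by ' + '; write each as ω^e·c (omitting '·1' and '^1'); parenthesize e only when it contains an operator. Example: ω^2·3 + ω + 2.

4

G_0=4  [base 3] 3 + 1  →[3↦4]→  4 + 1 = 5  −1 ⇒ G_1=4
G_1=4  [base 4] 4  →[4↦5]→  5 = 5  −1 ⇒ G_2=4
G_2=4  [base 5] 4  →[5↦6]→  4 = 4  −1 ⇒ G_3=3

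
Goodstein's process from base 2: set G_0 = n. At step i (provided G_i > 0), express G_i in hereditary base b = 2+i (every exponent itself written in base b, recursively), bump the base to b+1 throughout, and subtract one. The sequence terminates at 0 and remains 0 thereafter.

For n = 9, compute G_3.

9842

base 2: 9 = 2^(2 + 1) + 1; at 3: 3^(3 + 1) + 1 = 82; next = 81
base 3: 81 = 3^(3 + 1); at 4: 4^(4 + 1) = 1024; next = 1023
base 4: 1023 = 3·4^4 + 3·4^3 + 3·4^2 + 3·4 + 3; at 5: 3·5^5 + 3·5^3 + 3·5^2 + 3·5 + 3 = 9843; next = 9842
base 5: 9842 = 3·5^5 + 3·5^3 + 3·5^2 + 3·5 + 2; at 6: 3·6^6 + 3·6^3 + 3·6^2 + 3·6 + 2 = 140744; next = 140743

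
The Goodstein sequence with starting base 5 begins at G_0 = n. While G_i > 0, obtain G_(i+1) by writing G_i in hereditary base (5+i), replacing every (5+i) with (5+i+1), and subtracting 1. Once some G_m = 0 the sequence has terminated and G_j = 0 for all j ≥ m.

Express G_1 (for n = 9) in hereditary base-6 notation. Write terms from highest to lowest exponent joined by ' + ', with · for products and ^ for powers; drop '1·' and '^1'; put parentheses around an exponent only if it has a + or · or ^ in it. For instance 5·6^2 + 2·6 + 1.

G_0 = 9. HB_5(9) = 5 + 4. Bump = 10. G_1 = 9.
G_1 = 9. HB_6(9) = 6 + 3. Bump = 10. G_2 = 9.

6 + 3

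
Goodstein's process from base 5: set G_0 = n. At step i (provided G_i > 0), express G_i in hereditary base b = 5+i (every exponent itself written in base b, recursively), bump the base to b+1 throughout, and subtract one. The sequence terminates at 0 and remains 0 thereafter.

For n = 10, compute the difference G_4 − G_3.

G_0 = 10. HB_5(10) = 2·5. Bump = 12. G_1 = 11.
G_1 = 11. HB_6(11) = 6 + 5. Bump = 12. G_2 = 11.
G_2 = 11. HB_7(11) = 7 + 4. Bump = 12. G_3 = 11.
G_3 = 11. HB_8(11) = 8 + 3. Bump = 12. G_4 = 11.

0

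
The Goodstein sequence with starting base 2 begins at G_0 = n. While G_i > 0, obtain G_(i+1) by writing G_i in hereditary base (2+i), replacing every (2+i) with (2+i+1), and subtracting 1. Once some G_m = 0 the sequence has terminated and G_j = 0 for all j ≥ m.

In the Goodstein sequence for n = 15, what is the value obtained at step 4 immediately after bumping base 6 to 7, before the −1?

15 —HB2→ 2^(2 + 1) + 2^2 + 2 + 1 —bump→ 3^(3 + 1) + 3^3 + 3 + 1 = 112 —(−1)→ 111
111 —HB3→ 3^(3 + 1) + 3^3 + 3 —bump→ 4^(4 + 1) + 4^4 + 4 = 1284 —(−1)→ 1283
1283 —HB4→ 4^(4 + 1) + 4^4 + 3 —bump→ 5^(5 + 1) + 5^5 + 3 = 18753 —(−1)→ 18752
18752 —HB5→ 5^(5 + 1) + 5^5 + 2 —bump→ 6^(6 + 1) + 6^6 + 2 = 326594 —(−1)→ 326593
326593 —HB6→ 6^(6 + 1) + 6^6 + 1 —bump→ 7^(7 + 1) + 7^7 + 1 = 6588345 —(−1)→ 6588344

6588345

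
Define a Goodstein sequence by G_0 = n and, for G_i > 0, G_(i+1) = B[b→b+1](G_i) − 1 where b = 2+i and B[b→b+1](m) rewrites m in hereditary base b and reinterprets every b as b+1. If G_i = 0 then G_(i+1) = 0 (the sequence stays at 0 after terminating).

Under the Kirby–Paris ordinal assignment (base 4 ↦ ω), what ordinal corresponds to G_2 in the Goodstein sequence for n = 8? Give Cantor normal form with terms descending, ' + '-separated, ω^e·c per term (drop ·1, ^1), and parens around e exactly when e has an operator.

ω^ω·2 + ω^2·2 + ω·2 + 1

8 —HB2→ 2^(2 + 1) —bump→ 3^(3 + 1) = 81 —(−1)→ 80
80 —HB3→ 2·3^3 + 2·3^2 + 2·3 + 2 —bump→ 2·4^4 + 2·4^2 + 2·4 + 2 = 554 —(−1)→ 553
553 —HB4→ 2·4^4 + 2·4^2 + 2·4 + 1 —bump→ 2·5^5 + 2·5^2 + 2·5 + 1 = 6311 —(−1)→ 6310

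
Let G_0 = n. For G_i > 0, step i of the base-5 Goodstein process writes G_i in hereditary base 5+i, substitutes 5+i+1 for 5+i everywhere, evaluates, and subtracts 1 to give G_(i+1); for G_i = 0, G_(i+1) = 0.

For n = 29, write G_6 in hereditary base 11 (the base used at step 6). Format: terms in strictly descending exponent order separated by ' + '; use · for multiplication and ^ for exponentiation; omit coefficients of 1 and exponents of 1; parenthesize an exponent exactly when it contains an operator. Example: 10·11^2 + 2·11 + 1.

9·11 + 8

(0) 29|_5 = 5^2 + 4 ↦ 6^2 + 4|_6 = 40 ⇒ 39
(1) 39|_6 = 6^2 + 3 ↦ 7^2 + 3|_7 = 52 ⇒ 51
(2) 51|_7 = 7^2 + 2 ↦ 8^2 + 2|_8 = 66 ⇒ 65
(3) 65|_8 = 8^2 + 1 ↦ 9^2 + 1|_9 = 82 ⇒ 81
(4) 81|_9 = 9^2 ↦ 10^2|_10 = 100 ⇒ 99
(5) 99|_10 = 9·10 + 9 ↦ 9·11 + 9|_11 = 108 ⇒ 107
(6) 107|_11 = 9·11 + 8 ↦ 9·12 + 8|_12 = 116 ⇒ 115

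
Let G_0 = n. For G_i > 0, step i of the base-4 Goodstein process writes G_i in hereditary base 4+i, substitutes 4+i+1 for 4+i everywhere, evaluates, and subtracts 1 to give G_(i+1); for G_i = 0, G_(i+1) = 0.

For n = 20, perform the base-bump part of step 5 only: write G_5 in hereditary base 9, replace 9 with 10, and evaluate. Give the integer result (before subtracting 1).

step 0: 20 = 4^2 + 4; sub 5 for 4: 5^2 + 5; = 30; G_1 = 30−1 = 29
step 1: 29 = 5^2 + 4; sub 6 for 5: 6^2 + 4; = 40; G_2 = 40−1 = 39
step 2: 39 = 6^2 + 3; sub 7 for 6: 7^2 + 3; = 52; G_3 = 52−1 = 51
step 3: 51 = 7^2 + 2; sub 8 for 7: 8^2 + 2; = 66; G_4 = 66−1 = 65
step 4: 65 = 8^2 + 1; sub 9 for 8: 9^2 + 1; = 82; G_5 = 82−1 = 81
step 5: 81 = 9^2; sub 10 for 9: 10^2; = 100; G_6 = 100−1 = 99

100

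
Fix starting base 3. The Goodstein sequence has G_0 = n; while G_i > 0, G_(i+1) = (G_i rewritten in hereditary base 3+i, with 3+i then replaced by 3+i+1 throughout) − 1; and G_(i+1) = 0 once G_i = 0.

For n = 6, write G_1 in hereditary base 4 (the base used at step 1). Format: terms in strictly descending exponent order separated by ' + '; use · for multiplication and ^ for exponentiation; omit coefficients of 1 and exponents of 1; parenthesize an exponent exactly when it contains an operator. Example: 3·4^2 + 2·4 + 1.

G_0 = 6. HB_3(6) = 2·3. Bump = 8. G_1 = 7.
G_1 = 7. HB_4(7) = 4 + 3. Bump = 8. G_2 = 7.

4 + 3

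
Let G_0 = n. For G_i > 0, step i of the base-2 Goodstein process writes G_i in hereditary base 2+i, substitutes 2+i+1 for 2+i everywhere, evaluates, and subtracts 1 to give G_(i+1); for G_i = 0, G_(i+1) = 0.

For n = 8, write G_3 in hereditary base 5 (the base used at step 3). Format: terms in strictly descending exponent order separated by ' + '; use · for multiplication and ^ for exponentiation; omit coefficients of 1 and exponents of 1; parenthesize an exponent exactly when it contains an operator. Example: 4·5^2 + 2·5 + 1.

G_0 = 8. HB_2(8) = 2^(2 + 1). Bump = 81. G_1 = 80.
G_1 = 80. HB_3(80) = 2·3^3 + 2·3^2 + 2·3 + 2. Bump = 554. G_2 = 553.
G_2 = 553. HB_4(553) = 2·4^4 + 2·4^2 + 2·4 + 1. Bump = 6311. G_3 = 6310.
G_3 = 6310. HB_5(6310) = 2·5^5 + 2·5^2 + 2·5. Bump = 93396. G_4 = 93395.

2·5^5 + 2·5^2 + 2·5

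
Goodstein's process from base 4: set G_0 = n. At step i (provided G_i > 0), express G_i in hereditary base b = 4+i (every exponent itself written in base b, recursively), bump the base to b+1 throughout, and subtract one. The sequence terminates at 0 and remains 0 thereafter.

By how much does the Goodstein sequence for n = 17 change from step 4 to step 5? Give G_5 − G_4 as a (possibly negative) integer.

4

step 0: 17 = 4^2 + 1; sub 5 for 4: 5^2 + 1; = 26; G_1 = 26−1 = 25
step 1: 25 = 5^2; sub 6 for 5: 6^2; = 36; G_2 = 36−1 = 35
step 2: 35 = 5·6 + 5; sub 7 for 6: 5·7 + 5; = 40; G_3 = 40−1 = 39
step 3: 39 = 5·7 + 4; sub 8 for 7: 5·8 + 4; = 44; G_4 = 44−1 = 43
step 4: 43 = 5·8 + 3; sub 9 for 8: 5·9 + 3; = 48; G_5 = 48−1 = 47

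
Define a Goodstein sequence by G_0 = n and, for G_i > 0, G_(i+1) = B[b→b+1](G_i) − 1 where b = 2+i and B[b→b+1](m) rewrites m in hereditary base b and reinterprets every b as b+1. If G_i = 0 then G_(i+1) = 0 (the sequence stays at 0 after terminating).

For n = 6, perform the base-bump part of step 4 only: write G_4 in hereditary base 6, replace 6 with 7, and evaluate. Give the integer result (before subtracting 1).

G_0 = 6. HB_2(6) = 2^2 + 2. Bump = 30. G_1 = 29.
G_1 = 29. HB_3(29) = 3^3 + 2. Bump = 258. G_2 = 257.
G_2 = 257. HB_4(257) = 4^4 + 1. Bump = 3126. G_3 = 3125.
G_3 = 3125. HB_5(3125) = 5^5. Bump = 46656. G_4 = 46655.
G_4 = 46655. HB_6(46655) = 5·6^5 + 5·6^4 + 5·6^3 + 5·6^2 + 5·6 + 5. Bump = 98040. G_5 = 98039.

98040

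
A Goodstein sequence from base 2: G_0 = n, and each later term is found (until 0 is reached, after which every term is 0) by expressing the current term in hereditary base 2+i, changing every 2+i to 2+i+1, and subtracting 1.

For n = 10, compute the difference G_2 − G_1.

G_0=10  [base 2] 2^(2 + 1) + 2  →[2↦3]→  3^(3 + 1) + 3 = 84  −1 ⇒ G_1=83
G_1=83  [base 3] 3^(3 + 1) + 2  →[3↦4]→  4^(4 + 1) + 2 = 1026  −1 ⇒ G_2=1025

942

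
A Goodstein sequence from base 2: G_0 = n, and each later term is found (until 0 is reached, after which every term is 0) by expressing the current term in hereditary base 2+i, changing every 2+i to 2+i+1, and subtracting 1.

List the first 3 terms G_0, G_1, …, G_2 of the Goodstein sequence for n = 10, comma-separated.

10, 83, 1025

base 2: 10 = 2^(2 + 1) + 2; at 3: 3^(3 + 1) + 3 = 84; next = 83
base 3: 83 = 3^(3 + 1) + 2; at 4: 4^(4 + 1) + 2 = 1026; next = 1025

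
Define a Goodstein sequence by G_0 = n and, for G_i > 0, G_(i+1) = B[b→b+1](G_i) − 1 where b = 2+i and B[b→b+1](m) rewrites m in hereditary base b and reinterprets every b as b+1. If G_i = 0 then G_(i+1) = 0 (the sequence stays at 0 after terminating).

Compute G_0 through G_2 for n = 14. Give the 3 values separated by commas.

14, 110, 1281

step 0: 14 = 2^(2 + 1) + 2^2 + 2; sub 3 for 2: 3^(3 + 1) + 3^3 + 3; = 111; G_1 = 111−1 = 110
step 1: 110 = 3^(3 + 1) + 3^3 + 2; sub 4 for 3: 4^(4 + 1) + 4^4 + 2; = 1282; G_2 = 1282−1 = 1281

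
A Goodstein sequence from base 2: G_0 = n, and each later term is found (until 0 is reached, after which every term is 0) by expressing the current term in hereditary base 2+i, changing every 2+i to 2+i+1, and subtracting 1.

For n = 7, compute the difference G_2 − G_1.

7 —HB2→ 2^2 + 2 + 1 —bump→ 3^3 + 3 + 1 = 31 —(−1)→ 30
30 —HB3→ 3^3 + 3 —bump→ 4^4 + 4 = 260 —(−1)→ 259

229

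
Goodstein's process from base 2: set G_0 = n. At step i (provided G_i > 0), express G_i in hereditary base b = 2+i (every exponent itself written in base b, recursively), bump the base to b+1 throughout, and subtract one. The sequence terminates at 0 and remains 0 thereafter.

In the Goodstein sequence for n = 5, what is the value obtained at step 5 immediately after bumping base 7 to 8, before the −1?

1752

G_0 = 5. HB_2(5) = 2^2 + 1. Bump = 28. G_1 = 27.
G_1 = 27. HB_3(27) = 3^3. Bump = 256. G_2 = 255.
G_2 = 255. HB_4(255) = 3·4^3 + 3·4^2 + 3·4 + 3. Bump = 468. G_3 = 467.
G_3 = 467. HB_5(467) = 3·5^3 + 3·5^2 + 3·5 + 2. Bump = 776. G_4 = 775.
G_4 = 775. HB_6(775) = 3·6^3 + 3·6^2 + 3·6 + 1. Bump = 1198. G_5 = 1197.
G_5 = 1197. HB_7(1197) = 3·7^3 + 3·7^2 + 3·7. Bump = 1752. G_6 = 1751.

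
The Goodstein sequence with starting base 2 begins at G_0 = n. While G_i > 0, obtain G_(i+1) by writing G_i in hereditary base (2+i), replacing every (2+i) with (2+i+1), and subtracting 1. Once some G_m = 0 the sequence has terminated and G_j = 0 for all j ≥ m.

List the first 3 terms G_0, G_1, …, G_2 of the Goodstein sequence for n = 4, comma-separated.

base 2: 4 = 2^2; at 3: 3^3 = 27; next = 26
base 3: 26 = 2·3^2 + 2·3 + 2; at 4: 2·4^2 + 2·4 + 2 = 42; next = 41

4, 26, 41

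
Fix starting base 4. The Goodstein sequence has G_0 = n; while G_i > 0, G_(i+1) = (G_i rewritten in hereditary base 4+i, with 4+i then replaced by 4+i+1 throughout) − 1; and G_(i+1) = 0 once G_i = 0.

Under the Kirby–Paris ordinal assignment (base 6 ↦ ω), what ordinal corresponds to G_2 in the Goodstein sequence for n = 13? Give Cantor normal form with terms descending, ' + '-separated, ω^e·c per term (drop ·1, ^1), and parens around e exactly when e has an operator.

base 4: 13 = 3·4 + 1; at 5: 3·5 + 1 = 16; next = 15
base 5: 15 = 3·5; at 6: 3·6 = 18; next = 17
base 6: 17 = 2·6 + 5; at 7: 2·7 + 5 = 19; next = 18

ω·2 + 5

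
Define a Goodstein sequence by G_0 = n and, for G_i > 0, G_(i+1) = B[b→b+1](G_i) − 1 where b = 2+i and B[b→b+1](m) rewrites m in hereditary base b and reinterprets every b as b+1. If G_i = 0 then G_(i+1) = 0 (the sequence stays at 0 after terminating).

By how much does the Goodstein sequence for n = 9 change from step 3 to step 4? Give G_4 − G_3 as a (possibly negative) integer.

130901

G_0=9  [base 2] 2^(2 + 1) + 1  →[2↦3]→  3^(3 + 1) + 1 = 82  −1 ⇒ G_1=81
G_1=81  [base 3] 3^(3 + 1)  →[3↦4]→  4^(4 + 1) = 1024  −1 ⇒ G_2=1023
G_2=1023  [base 4] 3·4^4 + 3·4^3 + 3·4^2 + 3·4 + 3  →[4↦5]→  3·5^5 + 3·5^3 + 3·5^2 + 3·5 + 3 = 9843  −1 ⇒ G_3=9842
G_3=9842  [base 5] 3·5^5 + 3·5^3 + 3·5^2 + 3·5 + 2  →[5↦6]→  3·6^6 + 3·6^3 + 3·6^2 + 3·6 + 2 = 140744  −1 ⇒ G_4=140743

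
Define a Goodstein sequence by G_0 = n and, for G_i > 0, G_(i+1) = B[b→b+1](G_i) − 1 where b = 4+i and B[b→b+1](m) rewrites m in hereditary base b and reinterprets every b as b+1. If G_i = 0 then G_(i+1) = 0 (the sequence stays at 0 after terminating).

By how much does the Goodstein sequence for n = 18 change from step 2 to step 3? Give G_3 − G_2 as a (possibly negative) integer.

12

18 —HB4→ 4^2 + 2 —bump→ 5^2 + 2 = 27 —(−1)→ 26
26 —HB5→ 5^2 + 1 —bump→ 6^2 + 1 = 37 —(−1)→ 36
36 —HB6→ 6^2 —bump→ 7^2 = 49 —(−1)→ 48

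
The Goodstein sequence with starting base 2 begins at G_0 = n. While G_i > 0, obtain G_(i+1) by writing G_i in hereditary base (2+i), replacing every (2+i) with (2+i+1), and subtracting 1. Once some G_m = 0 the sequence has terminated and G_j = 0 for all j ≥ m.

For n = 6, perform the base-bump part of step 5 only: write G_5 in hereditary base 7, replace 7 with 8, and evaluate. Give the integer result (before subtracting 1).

187244

G_0 = 6. HB_2(6) = 2^2 + 2. Bump = 30. G_1 = 29.
G_1 = 29. HB_3(29) = 3^3 + 2. Bump = 258. G_2 = 257.
G_2 = 257. HB_4(257) = 4^4 + 1. Bump = 3126. G_3 = 3125.
G_3 = 3125. HB_5(3125) = 5^5. Bump = 46656. G_4 = 46655.
G_4 = 46655. HB_6(46655) = 5·6^5 + 5·6^4 + 5·6^3 + 5·6^2 + 5·6 + 5. Bump = 98040. G_5 = 98039.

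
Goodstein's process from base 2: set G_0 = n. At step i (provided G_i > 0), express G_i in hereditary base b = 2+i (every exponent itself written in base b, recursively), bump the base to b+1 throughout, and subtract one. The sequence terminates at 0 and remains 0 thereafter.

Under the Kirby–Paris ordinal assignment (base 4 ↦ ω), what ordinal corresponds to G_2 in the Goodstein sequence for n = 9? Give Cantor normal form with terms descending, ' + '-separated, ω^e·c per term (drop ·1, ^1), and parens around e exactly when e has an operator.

[0] 9 ≡ 2^(2 + 1) + 1 (base 2). Lift 3: 82. −1: 81.
[1] 81 ≡ 3^(3 + 1) (base 3). Lift 4: 1024. −1: 1023.
[2] 1023 ≡ 3·4^4 + 3·4^3 + 3·4^2 + 3·4 + 3 (base 4). Lift 5: 9843. −1: 9842.

ω^ω·3 + ω^3·3 + ω^2·3 + ω·3 + 3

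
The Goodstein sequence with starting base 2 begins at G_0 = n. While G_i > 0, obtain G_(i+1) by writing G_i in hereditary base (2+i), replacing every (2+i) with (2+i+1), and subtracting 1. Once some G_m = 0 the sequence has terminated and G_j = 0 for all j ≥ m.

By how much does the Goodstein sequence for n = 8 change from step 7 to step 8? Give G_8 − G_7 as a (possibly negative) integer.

19225159060

G_0=8  [base 2] 2^(2 + 1)  →[2↦3]→  3^(3 + 1) = 81  −1 ⇒ G_1=80
G_1=80  [base 3] 2·3^3 + 2·3^2 + 2·3 + 2  →[3↦4]→  2·4^4 + 2·4^2 + 2·4 + 2 = 554  −1 ⇒ G_2=553
G_2=553  [base 4] 2·4^4 + 2·4^2 + 2·4 + 1  →[4↦5]→  2·5^5 + 2·5^2 + 2·5 + 1 = 6311  −1 ⇒ G_3=6310
G_3=6310  [base 5] 2·5^5 + 2·5^2 + 2·5  →[5↦6]→  2·6^6 + 2·6^2 + 2·6 = 93396  −1 ⇒ G_4=93395
G_4=93395  [base 6] 2·6^6 + 2·6^2 + 6 + 5  →[6↦7]→  2·7^7 + 2·7^2 + 7 + 5 = 1647196  −1 ⇒ G_5=1647195
G_5=1647195  [base 7] 2·7^7 + 2·7^2 + 7 + 4  →[7↦8]→  2·8^8 + 2·8^2 + 8 + 4 = 33554572  −1 ⇒ G_6=33554571
G_6=33554571  [base 8] 2·8^8 + 2·8^2 + 8 + 3  →[8↦9]→  2·9^9 + 2·9^2 + 9 + 3 = 774841152  −1 ⇒ G_7=774841151
G_7=774841151  [base 9] 2·9^9 + 2·9^2 + 9 + 2  →[9↦10]→  2·10^10 + 2·10^2 + 10 + 2 = 20000000212  −1 ⇒ G_8=20000000211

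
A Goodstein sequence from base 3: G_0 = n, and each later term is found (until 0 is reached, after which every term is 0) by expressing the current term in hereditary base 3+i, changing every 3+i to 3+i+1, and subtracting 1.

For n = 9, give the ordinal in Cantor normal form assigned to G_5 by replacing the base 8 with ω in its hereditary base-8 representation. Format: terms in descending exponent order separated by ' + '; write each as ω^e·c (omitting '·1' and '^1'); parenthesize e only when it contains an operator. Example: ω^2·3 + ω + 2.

ω·2 + 7

G_0 = 9. HB_3(9) = 3^2. Bump = 16. G_1 = 15.
G_1 = 15. HB_4(15) = 3·4 + 3. Bump = 18. G_2 = 17.
G_2 = 17. HB_5(17) = 3·5 + 2. Bump = 20. G_3 = 19.
G_3 = 19. HB_6(19) = 3·6 + 1. Bump = 22. G_4 = 21.
G_4 = 21. HB_7(21) = 3·7. Bump = 24. G_5 = 23.
G_5 = 23. HB_8(23) = 2·8 + 7. Bump = 25. G_6 = 24.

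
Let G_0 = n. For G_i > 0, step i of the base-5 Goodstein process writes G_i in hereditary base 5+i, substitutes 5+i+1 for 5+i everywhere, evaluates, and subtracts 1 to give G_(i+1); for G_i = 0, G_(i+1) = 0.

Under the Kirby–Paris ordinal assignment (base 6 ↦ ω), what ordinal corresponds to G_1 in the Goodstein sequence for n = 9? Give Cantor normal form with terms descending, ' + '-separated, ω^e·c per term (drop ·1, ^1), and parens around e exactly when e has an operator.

base 5: 9 = 5 + 4; at 6: 6 + 4 = 10; next = 9
base 6: 9 = 6 + 3; at 7: 7 + 3 = 10; next = 9

ω + 3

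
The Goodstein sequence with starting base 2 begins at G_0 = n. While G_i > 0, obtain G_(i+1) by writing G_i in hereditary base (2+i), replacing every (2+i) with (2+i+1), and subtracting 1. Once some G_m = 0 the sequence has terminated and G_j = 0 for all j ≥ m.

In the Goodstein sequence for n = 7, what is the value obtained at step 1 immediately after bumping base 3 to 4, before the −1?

base 2: 7 = 2^2 + 2 + 1; at 3: 3^3 + 3 + 1 = 31; next = 30
base 3: 30 = 3^3 + 3; at 4: 4^4 + 4 = 260; next = 259

260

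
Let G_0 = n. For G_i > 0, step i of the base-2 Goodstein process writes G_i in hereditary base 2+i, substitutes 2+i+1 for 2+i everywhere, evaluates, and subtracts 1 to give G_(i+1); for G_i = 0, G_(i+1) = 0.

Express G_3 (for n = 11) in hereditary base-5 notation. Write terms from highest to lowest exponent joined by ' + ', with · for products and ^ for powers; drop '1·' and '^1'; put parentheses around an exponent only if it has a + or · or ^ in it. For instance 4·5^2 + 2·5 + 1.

G_0 = 11. HB_2(11) = 2^(2 + 1) + 2 + 1. Bump = 85. G_1 = 84.
G_1 = 84. HB_3(84) = 3^(3 + 1) + 3. Bump = 1028. G_2 = 1027.
G_2 = 1027. HB_4(1027) = 4^(4 + 1) + 3. Bump = 15628. G_3 = 15627.
G_3 = 15627. HB_5(15627) = 5^(5 + 1) + 2. Bump = 279938. G_4 = 279937.

5^(5 + 1) + 2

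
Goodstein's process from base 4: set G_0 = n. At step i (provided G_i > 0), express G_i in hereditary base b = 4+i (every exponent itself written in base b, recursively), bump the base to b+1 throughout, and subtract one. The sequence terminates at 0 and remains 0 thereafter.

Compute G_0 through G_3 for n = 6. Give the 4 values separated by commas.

6, 6, 6, 6

(0) 6|_4 = 4 + 2 ↦ 5 + 2|_5 = 7 ⇒ 6
(1) 6|_5 = 5 + 1 ↦ 6 + 1|_6 = 7 ⇒ 6
(2) 6|_6 = 6 ↦ 7|_7 = 7 ⇒ 6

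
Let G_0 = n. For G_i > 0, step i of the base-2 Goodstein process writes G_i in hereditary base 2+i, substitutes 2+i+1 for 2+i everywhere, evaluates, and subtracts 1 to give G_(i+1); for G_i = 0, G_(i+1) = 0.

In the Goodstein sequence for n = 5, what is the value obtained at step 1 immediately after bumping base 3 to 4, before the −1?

256

step 0: 5 = 2^2 + 1; sub 3 for 2: 3^3 + 1; = 28; G_1 = 28−1 = 27
step 1: 27 = 3^3; sub 4 for 3: 4^4; = 256; G_2 = 256−1 = 255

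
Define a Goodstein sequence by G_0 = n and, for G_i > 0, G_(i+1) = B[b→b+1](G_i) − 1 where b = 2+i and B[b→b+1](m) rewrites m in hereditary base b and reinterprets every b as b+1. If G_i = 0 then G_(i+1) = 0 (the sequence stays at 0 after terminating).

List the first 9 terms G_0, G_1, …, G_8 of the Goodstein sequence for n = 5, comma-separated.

5, 27, 255, 467, 775, 1197, 1751, 2454, 3325

5 —HB2→ 2^2 + 1 —bump→ 3^3 + 1 = 28 —(−1)→ 27
27 —HB3→ 3^3 —bump→ 4^4 = 256 —(−1)→ 255
255 —HB4→ 3·4^3 + 3·4^2 + 3·4 + 3 —bump→ 3·5^3 + 3·5^2 + 3·5 + 3 = 468 —(−1)→ 467
467 —HB5→ 3·5^3 + 3·5^2 + 3·5 + 2 —bump→ 3·6^3 + 3·6^2 + 3·6 + 2 = 776 —(−1)→ 775
775 —HB6→ 3·6^3 + 3·6^2 + 3·6 + 1 —bump→ 3·7^3 + 3·7^2 + 3·7 + 1 = 1198 —(−1)→ 1197
1197 —HB7→ 3·7^3 + 3·7^2 + 3·7 —bump→ 3·8^3 + 3·8^2 + 3·8 = 1752 —(−1)→ 1751
1751 —HB8→ 3·8^3 + 3·8^2 + 2·8 + 7 —bump→ 3·9^3 + 3·9^2 + 2·9 + 7 = 2455 —(−1)→ 2454
2454 —HB9→ 3·9^3 + 3·9^2 + 2·9 + 6 —bump→ 3·10^3 + 3·10^2 + 2·10 + 6 = 3326 —(−1)→ 3325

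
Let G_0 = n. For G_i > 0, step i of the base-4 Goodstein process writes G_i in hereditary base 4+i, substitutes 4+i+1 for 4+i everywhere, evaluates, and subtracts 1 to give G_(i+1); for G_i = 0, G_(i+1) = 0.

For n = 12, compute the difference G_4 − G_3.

1

12 —HB4→ 3·4 —bump→ 3·5 = 15 —(−1)→ 14
14 —HB5→ 2·5 + 4 —bump→ 2·6 + 4 = 16 —(−1)→ 15
15 —HB6→ 2·6 + 3 —bump→ 2·7 + 3 = 17 —(−1)→ 16
16 —HB7→ 2·7 + 2 —bump→ 2·8 + 2 = 18 —(−1)→ 17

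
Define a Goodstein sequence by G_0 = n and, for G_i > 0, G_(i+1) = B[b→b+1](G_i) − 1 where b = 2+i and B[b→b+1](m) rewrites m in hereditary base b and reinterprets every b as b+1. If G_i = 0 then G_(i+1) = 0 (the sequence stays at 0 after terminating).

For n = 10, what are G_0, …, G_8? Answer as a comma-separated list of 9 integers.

10, 83, 1025, 15625, 279935, 4215754, 84073323, 1937434592, 50000555551

(0) 10|_2 = 2^(2 + 1) + 2 ↦ 3^(3 + 1) + 3|_3 = 84 ⇒ 83
(1) 83|_3 = 3^(3 + 1) + 2 ↦ 4^(4 + 1) + 2|_4 = 1026 ⇒ 1025
(2) 1025|_4 = 4^(4 + 1) + 1 ↦ 5^(5 + 1) + 1|_5 = 15626 ⇒ 15625
(3) 15625|_5 = 5^(5 + 1) ↦ 6^(6 + 1)|_6 = 279936 ⇒ 279935
(4) 279935|_6 = 5·6^6 + 5·6^5 + 5·6^4 + 5·6^3 + 5·6^2 + 5·6 + 5 ↦ 5·7^7 + 5·7^5 + 5·7^4 + 5·7^3 + 5·7^2 + 5·7 + 5|_7 = 4215755 ⇒ 4215754
(5) 4215754|_7 = 5·7^7 + 5·7^5 + 5·7^4 + 5·7^3 + 5·7^2 + 5·7 + 4 ↦ 5·8^8 + 5·8^5 + 5·8^4 + 5·8^3 + 5·8^2 + 5·8 + 4|_8 = 84073324 ⇒ 84073323
(6) 84073323|_8 = 5·8^8 + 5·8^5 + 5·8^4 + 5·8^3 + 5·8^2 + 5·8 + 3 ↦ 5·9^9 + 5·9^5 + 5·9^4 + 5·9^3 + 5·9^2 + 5·9 + 3|_9 = 1937434593 ⇒ 1937434592
(7) 1937434592|_9 = 5·9^9 + 5·9^5 + 5·9^4 + 5·9^3 + 5·9^2 + 5·9 + 2 ↦ 5·10^10 + 5·10^5 + 5·10^4 + 5·10^3 + 5·10^2 + 5·10 + 2|_10 = 50000555552 ⇒ 50000555551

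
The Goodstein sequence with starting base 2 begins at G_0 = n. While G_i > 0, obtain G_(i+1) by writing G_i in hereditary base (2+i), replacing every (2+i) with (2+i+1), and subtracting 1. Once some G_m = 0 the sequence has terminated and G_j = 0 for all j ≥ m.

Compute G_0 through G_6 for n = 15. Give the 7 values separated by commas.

15, 111, 1283, 18752, 326593, 6588344, 150994943

[0] 15 ≡ 2^(2 + 1) + 2^2 + 2 + 1 (base 2). Lift 3: 112. −1: 111.
[1] 111 ≡ 3^(3 + 1) + 3^3 + 3 (base 3). Lift 4: 1284. −1: 1283.
[2] 1283 ≡ 4^(4 + 1) + 4^4 + 3 (base 4). Lift 5: 18753. −1: 18752.
[3] 18752 ≡ 5^(5 + 1) + 5^5 + 2 (base 5). Lift 6: 326594. −1: 326593.
[4] 326593 ≡ 6^(6 + 1) + 6^6 + 1 (base 6). Lift 7: 6588345. −1: 6588344.
[5] 6588344 ≡ 7^(7 + 1) + 7^7 (base 7). Lift 8: 150994944. −1: 150994943.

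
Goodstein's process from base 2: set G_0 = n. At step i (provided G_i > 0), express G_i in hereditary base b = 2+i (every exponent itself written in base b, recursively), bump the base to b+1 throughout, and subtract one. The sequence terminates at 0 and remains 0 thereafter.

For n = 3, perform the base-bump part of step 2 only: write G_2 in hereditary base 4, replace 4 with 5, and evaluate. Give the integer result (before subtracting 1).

base 2: 3 = 2 + 1; at 3: 3 + 1 = 4; next = 3
base 3: 3 = 3; at 4: 4 = 4; next = 3
base 4: 3 = 3; at 5: 3 = 3; next = 2

3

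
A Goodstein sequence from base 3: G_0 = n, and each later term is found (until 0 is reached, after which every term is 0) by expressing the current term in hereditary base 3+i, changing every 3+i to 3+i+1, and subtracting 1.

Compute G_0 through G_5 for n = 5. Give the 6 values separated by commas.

[0] 5 ≡ 3 + 2 (base 3). Lift 4: 6. −1: 5.
[1] 5 ≡ 4 + 1 (base 4). Lift 5: 6. −1: 5.
[2] 5 ≡ 5 (base 5). Lift 6: 6. −1: 5.
[3] 5 ≡ 5 (base 6). Lift 7: 5. −1: 4.
[4] 4 ≡ 4 (base 7). Lift 8: 4. −1: 3.

5, 5, 5, 5, 4, 3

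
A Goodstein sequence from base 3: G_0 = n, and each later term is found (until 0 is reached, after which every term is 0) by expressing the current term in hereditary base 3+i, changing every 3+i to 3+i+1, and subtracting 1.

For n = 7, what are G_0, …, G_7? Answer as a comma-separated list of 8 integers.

7, 8, 9, 9, 9, 9, 9, 9

base 3: 7 = 2·3 + 1; at 4: 2·4 + 1 = 9; next = 8
base 4: 8 = 2·4; at 5: 2·5 = 10; next = 9
base 5: 9 = 5 + 4; at 6: 6 + 4 = 10; next = 9
base 6: 9 = 6 + 3; at 7: 7 + 3 = 10; next = 9
base 7: 9 = 7 + 2; at 8: 8 + 2 = 10; next = 9
base 8: 9 = 8 + 1; at 9: 9 + 1 = 10; next = 9
base 9: 9 = 9; at 10: 10 = 10; next = 9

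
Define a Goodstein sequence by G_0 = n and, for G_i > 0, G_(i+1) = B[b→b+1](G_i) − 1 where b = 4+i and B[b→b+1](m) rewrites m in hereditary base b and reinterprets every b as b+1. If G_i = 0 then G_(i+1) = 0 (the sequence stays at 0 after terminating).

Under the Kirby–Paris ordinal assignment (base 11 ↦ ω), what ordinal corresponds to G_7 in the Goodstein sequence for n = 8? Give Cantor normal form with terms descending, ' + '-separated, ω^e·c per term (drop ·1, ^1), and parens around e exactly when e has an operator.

8

i=0: 8 = 2·4 (b=4); 4→5: 2·5 = 10; 10−1 = 9
i=1: 9 = 5 + 4 (b=5); 5→6: 6 + 4 = 10; 10−1 = 9
i=2: 9 = 6 + 3 (b=6); 6→7: 7 + 3 = 10; 10−1 = 9
i=3: 9 = 7 + 2 (b=7); 7→8: 8 + 2 = 10; 10−1 = 9
i=4: 9 = 8 + 1 (b=8); 8→9: 9 + 1 = 10; 10−1 = 9
i=5: 9 = 9 (b=9); 9→10: 10 = 10; 10−1 = 9
i=6: 9 = 9 (b=10); 10→11: 9 = 9; 9−1 = 8
i=7: 8 = 8 (b=11); 11→12: 8 = 8; 8−1 = 7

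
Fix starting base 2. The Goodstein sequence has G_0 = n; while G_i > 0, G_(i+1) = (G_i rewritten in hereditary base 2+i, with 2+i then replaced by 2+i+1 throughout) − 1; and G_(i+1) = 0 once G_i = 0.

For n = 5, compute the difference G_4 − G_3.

step 0: 5 = 2^2 + 1; sub 3 for 2: 3^3 + 1; = 28; G_1 = 28−1 = 27
step 1: 27 = 3^3; sub 4 for 3: 4^4; = 256; G_2 = 256−1 = 255
step 2: 255 = 3·4^3 + 3·4^2 + 3·4 + 3; sub 5 for 4: 3·5^3 + 3·5^2 + 3·5 + 3; = 468; G_3 = 468−1 = 467
step 3: 467 = 3·5^3 + 3·5^2 + 3·5 + 2; sub 6 for 5: 3·6^3 + 3·6^2 + 3·6 + 2; = 776; G_4 = 776−1 = 775

308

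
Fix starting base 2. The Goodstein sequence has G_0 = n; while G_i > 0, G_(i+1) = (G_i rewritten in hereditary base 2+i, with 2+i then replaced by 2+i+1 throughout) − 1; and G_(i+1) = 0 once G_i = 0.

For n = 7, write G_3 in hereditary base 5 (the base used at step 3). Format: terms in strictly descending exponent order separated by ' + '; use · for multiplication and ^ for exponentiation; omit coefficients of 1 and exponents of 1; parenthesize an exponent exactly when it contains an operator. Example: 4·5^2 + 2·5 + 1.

5^5 + 2

(0) 7|_2 = 2^2 + 2 + 1 ↦ 3^3 + 3 + 1|_3 = 31 ⇒ 30
(1) 30|_3 = 3^3 + 3 ↦ 4^4 + 4|_4 = 260 ⇒ 259
(2) 259|_4 = 4^4 + 3 ↦ 5^5 + 3|_5 = 3128 ⇒ 3127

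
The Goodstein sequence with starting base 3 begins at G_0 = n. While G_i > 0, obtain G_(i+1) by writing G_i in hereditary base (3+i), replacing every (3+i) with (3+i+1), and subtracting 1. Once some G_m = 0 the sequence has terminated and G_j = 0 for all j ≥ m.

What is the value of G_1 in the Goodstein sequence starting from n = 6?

7

6 —HB3→ 2·3 —bump→ 2·4 = 8 —(−1)→ 7
7 —HB4→ 4 + 3 —bump→ 5 + 3 = 8 —(−1)→ 7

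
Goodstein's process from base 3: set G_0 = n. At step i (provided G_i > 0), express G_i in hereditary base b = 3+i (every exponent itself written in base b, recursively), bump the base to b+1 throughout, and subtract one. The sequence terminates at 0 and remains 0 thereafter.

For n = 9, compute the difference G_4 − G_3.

2

base 3: 9 = 3^2; at 4: 4^2 = 16; next = 15
base 4: 15 = 3·4 + 3; at 5: 3·5 + 3 = 18; next = 17
base 5: 17 = 3·5 + 2; at 6: 3·6 + 2 = 20; next = 19
base 6: 19 = 3·6 + 1; at 7: 3·7 + 1 = 22; next = 21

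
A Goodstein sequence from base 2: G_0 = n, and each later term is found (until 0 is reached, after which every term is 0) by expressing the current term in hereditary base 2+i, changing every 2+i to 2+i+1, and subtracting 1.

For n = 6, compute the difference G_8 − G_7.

(0) 6|_2 = 2^2 + 2 ↦ 3^3 + 3|_3 = 30 ⇒ 29
(1) 29|_3 = 3^3 + 2 ↦ 4^4 + 2|_4 = 258 ⇒ 257
(2) 257|_4 = 4^4 + 1 ↦ 5^5 + 1|_5 = 3126 ⇒ 3125
(3) 3125|_5 = 5^5 ↦ 6^6|_6 = 46656 ⇒ 46655
(4) 46655|_6 = 5·6^5 + 5·6^4 + 5·6^3 + 5·6^2 + 5·6 + 5 ↦ 5·7^5 + 5·7^4 + 5·7^3 + 5·7^2 + 5·7 + 5|_7 = 98040 ⇒ 98039
(5) 98039|_7 = 5·7^5 + 5·7^4 + 5·7^3 + 5·7^2 + 5·7 + 4 ↦ 5·8^5 + 5·8^4 + 5·8^3 + 5·8^2 + 5·8 + 4|_8 = 187244 ⇒ 187243
(6) 187243|_8 = 5·8^5 + 5·8^4 + 5·8^3 + 5·8^2 + 5·8 + 3 ↦ 5·9^5 + 5·9^4 + 5·9^3 + 5·9^2 + 5·9 + 3|_9 = 332148 ⇒ 332147
(7) 332147|_9 = 5·9^5 + 5·9^4 + 5·9^3 + 5·9^2 + 5·9 + 2 ↦ 5·10^5 + 5·10^4 + 5·10^3 + 5·10^2 + 5·10 + 2|_10 = 555552 ⇒ 555551

223404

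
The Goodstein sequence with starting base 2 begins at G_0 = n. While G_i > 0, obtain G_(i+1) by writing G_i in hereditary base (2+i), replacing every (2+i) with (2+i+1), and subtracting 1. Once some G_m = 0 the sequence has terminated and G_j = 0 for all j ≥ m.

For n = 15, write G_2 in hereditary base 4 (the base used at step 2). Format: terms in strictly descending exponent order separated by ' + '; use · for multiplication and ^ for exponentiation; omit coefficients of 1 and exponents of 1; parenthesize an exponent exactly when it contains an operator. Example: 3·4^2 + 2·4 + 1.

15 —HB2→ 2^(2 + 1) + 2^2 + 2 + 1 —bump→ 3^(3 + 1) + 3^3 + 3 + 1 = 112 —(−1)→ 111
111 —HB3→ 3^(3 + 1) + 3^3 + 3 —bump→ 4^(4 + 1) + 4^4 + 4 = 1284 —(−1)→ 1283
1283 —HB4→ 4^(4 + 1) + 4^4 + 3 —bump→ 5^(5 + 1) + 5^5 + 3 = 18753 —(−1)→ 18752

4^(4 + 1) + 4^4 + 3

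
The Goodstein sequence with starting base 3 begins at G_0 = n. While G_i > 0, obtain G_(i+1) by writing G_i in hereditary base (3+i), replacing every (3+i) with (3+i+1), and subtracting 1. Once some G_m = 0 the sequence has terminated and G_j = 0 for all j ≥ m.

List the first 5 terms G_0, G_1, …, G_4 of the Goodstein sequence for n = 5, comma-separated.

5, 5, 5, 5, 4

G_0=5  [base 3] 3 + 2  →[3↦4]→  4 + 2 = 6  −1 ⇒ G_1=5
G_1=5  [base 4] 4 + 1  →[4↦5]→  5 + 1 = 6  −1 ⇒ G_2=5
G_2=5  [base 5] 5  →[5↦6]→  6 = 6  −1 ⇒ G_3=5
G_3=5  [base 6] 5  →[6↦7]→  5 = 5  −1 ⇒ G_4=4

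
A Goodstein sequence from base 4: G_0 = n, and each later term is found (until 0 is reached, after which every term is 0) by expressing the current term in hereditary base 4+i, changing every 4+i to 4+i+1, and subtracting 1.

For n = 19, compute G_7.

step 0: 19 = 4^2 + 3; sub 5 for 4: 5^2 + 3; = 28; G_1 = 28−1 = 27
step 1: 27 = 5^2 + 2; sub 6 for 5: 6^2 + 2; = 38; G_2 = 38−1 = 37
step 2: 37 = 6^2 + 1; sub 7 for 6: 7^2 + 1; = 50; G_3 = 50−1 = 49
step 3: 49 = 7^2; sub 8 for 7: 8^2; = 64; G_4 = 64−1 = 63
step 4: 63 = 7·8 + 7; sub 9 for 8: 7·9 + 7; = 70; G_5 = 70−1 = 69
step 5: 69 = 7·9 + 6; sub 10 for 9: 7·10 + 6; = 76; G_6 = 76−1 = 75
step 6: 75 = 7·10 + 5; sub 11 for 10: 7·11 + 5; = 82; G_7 = 82−1 = 81

81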